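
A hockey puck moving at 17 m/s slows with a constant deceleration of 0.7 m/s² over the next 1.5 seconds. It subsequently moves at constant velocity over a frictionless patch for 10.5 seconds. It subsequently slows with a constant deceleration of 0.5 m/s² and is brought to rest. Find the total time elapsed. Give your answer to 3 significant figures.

43.9 s

Phase 1 (decelerating): v₀ = 17.0 m/s, a = -0.7 m/s².
v = v₀ + at = 17.0 + (-0.7)(1.5) = 15.9 m/s
Δx = v₀t + ½at² = 17.0·1.5 + 0.5·-0.7·1.5² = 24.7 m

Phase 2 (constant speed): v₀ = 15.9 m/s, a = 0 m/s².
v = v₀ + at = 15.9 + (0)(10.5) = 15.9 m/s
Δx = v₀t + ½at² = 15.9·10.5 + 0.5·0·10.5² = 167 m

Phase 3 (decelerating): v₀ = 15.9 m/s, a = -0.5 m/s².
v = v₀ + at → t = (0 − 15.9) / -0.5 = 31.9 s
v² = v₀² + 2aΔx → Δx = (0² − 15.9²)/(2·-0.5) = 254 m
Total time = 1.50 + 10.5 + 31.9 = 43.9 s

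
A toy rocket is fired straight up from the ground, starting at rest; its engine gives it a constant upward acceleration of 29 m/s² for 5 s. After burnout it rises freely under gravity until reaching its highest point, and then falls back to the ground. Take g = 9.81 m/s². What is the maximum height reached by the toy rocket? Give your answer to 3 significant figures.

Phase 1 (powered ascent): v₀ = 0 m/s, a = 29 m/s².
v = v₀ + at = 0 + (29)(5) = 145 m/s
Δx = v₀t + ½at² = 0·5 + 0.5·29·5² = 362 m

Phase 2 (coasting upward): v₀ = 145 m/s, a = -9.81 m/s².
v = v₀ + at → t = (0 − 145) / -9.81 = 14.8 s
v² = v₀² + 2aΔx → Δx = (0² − 145²)/(2·-9.81) = 1070 m
Maximum height = 362 + 1070 = 1430 m

1430 m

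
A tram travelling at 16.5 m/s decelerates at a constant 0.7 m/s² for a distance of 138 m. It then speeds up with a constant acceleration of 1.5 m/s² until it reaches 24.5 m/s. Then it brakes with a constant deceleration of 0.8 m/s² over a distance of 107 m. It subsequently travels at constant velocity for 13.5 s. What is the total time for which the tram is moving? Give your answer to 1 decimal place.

39.5 s

Phase 1 (decelerating): v₀ = 16.5 m/s, a = -0.7 m/s².
v² = v₀² + 2aΔx = 16.5² + 2·-0.7·138 = 79.1 → v = 8.89 m/s
t = (v − v₀)/a = (8.89 − 16.5)/-0.7 = 10.9 s

Phase 2 (accelerating): v₀ = 8.89 m/s, a = 1.5 m/s².
v = v₀ + at → t = (24.5 − 8.89) / 1.5 = 10.4 s
v² = v₀² + 2aΔx → Δx = (24.5² − 8.89²)/(2·1.5) = 174 m

Phase 3 (decelerating): v₀ = 24.5 m/s, a = -0.8 m/s².
v² = v₀² + 2aΔx = 24.5² + 2·-0.8·107 = 429 → v = 20.7 m/s
t = (v − v₀)/a = (20.7 − 24.5)/-0.8 = 4.73 s

Phase 4 (constant speed): v₀ = 20.7 m/s, a = 0 m/s².
v = v₀ + at = 20.7 + (0)(13.5) = 20.7 m/s
Δx = v₀t + ½at² = 20.7·13.5 + 0.5·0·13.5² = 280 m
Total time = 10.9 + 10.4 + 4.73 + 13.5 = 39.5 s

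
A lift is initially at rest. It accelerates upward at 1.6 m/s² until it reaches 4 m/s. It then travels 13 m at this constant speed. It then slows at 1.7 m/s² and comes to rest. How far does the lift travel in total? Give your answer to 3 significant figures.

Phase 1 (accelerating): v₀ = 0 m/s, a = 1.6 m/s².
v = v₀ + at → t = (4 − 0) / 1.6 = 2.50 s
v² = v₀² + 2aΔx → Δx = (4² − 0²)/(2·1.6) = 5.00 m

Phase 2 (constant speed): v₀ = 4.00 m/s, a = 0 m/s².
Constant speed: t = d/v = 13/4.00 = 3.25 s

Phase 3 (decelerating): v₀ = 4.00 m/s, a = -1.7 m/s².
v = v₀ + at → t = (0 − 4.00) / -1.7 = 2.35 s
v² = v₀² + 2aΔx → Δx = (0² − 4.00²)/(2·-1.7) = 4.71 m
Total distance = 5.00 + 13.0 + 4.71 = 22.7 m

22.7 m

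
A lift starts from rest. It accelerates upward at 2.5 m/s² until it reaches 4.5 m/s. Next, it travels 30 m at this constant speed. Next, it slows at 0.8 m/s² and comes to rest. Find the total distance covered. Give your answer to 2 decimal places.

46.71 m

Phase 1 (accelerating): v₀ = 0 m/s, a = 2.5 m/s².
v = v₀ + at → t = (4.5 − 0) / 2.5 = 1.80 s
v² = v₀² + 2aΔx → Δx = (4.5² − 0²)/(2·2.5) = 4.05 m

Phase 2 (constant speed): v₀ = 4.50 m/s, a = 0 m/s².
Constant speed: t = d/v = 30/4.50 = 6.67 s

Phase 3 (decelerating): v₀ = 4.50 m/s, a = -0.8 m/s².
v = v₀ + at → t = (0 − 4.50) / -0.8 = 5.62 s
v² = v₀² + 2aΔx → Δx = (0² − 4.50²)/(2·-0.8) = 12.7 m
Total distance = 4.05 + 30.0 + 12.7 = 46.7 m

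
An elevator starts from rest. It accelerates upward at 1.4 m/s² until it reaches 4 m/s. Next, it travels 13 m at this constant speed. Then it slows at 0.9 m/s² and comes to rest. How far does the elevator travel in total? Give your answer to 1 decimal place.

27.6 m

Phase 1 (accelerating): v₀ = 0 m/s, a = 1.4 m/s².
v = v₀ + at → t = (4 − 0) / 1.4 = 2.86 s
v² = v₀² + 2aΔx → Δx = (4² − 0²)/(2·1.4) = 5.71 m

Phase 2 (constant speed): v₀ = 4.00 m/s, a = 0 m/s².
Constant speed: t = d/v = 13/4.00 = 3.25 s

Phase 3 (decelerating): v₀ = 4.00 m/s, a = -0.9 m/s².
v = v₀ + at → t = (0 − 4.00) / -0.9 = 4.44 s
v² = v₀² + 2aΔx → Δx = (0² − 4.00²)/(2·-0.9) = 8.89 m
Total distance = 5.71 + 13.0 + 8.89 = 27.6 m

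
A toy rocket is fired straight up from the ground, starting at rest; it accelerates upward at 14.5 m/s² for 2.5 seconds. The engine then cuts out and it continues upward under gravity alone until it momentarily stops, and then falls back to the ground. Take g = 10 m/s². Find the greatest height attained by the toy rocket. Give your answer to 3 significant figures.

111 m

Phase 1 (powered ascent): v₀ = 0 m/s, a = 14.5 m/s².
v = v₀ + at = 0 + (14.5)(2.5) = 36.2 m/s
Δx = v₀t + ½at² = 0·2.5 + 0.5·14.5·2.5² = 45.3 m

Phase 2 (coasting upward): v₀ = 36.2 m/s, a = -10 m/s².
v = v₀ + at → t = (0 − 36.2) / -10 = 3.62 s
v² = v₀² + 2aΔx → Δx = (0² − 36.2²)/(2·-10) = 65.7 m
Maximum height = 45.3 + 65.7 = 111 m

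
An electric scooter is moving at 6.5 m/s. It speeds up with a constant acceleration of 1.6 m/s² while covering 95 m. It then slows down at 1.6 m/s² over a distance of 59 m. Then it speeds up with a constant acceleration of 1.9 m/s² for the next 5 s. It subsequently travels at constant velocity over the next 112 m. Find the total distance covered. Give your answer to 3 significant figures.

Phase 1 (accelerating): v₀ = 6.50 m/s, a = 1.6 m/s².
v² = v₀² + 2aΔx = 6.50² + 2·1.6·95 = 346 → v = 18.6 m/s
t = (v − v₀)/a = (18.6 − 6.50)/1.6 = 7.57 s

Phase 2 (decelerating): v₀ = 18.6 m/s, a = -1.6 m/s².
v² = v₀² + 2aΔx = 18.6² + 2·-1.6·59 = 157 → v = 12.5 m/s
t = (v − v₀)/a = (12.5 − 18.6)/-1.6 = 3.79 s

Phase 3 (accelerating): v₀ = 12.5 m/s, a = 1.9 m/s².
v = v₀ + at = 12.5 + (1.9)(5) = 22.0 m/s
Δx = v₀t + ½at² = 12.5·5 + 0.5·1.9·5² = 86.5 m

Phase 4 (constant speed): v₀ = 22.0 m/s, a = 0 m/s².
Constant speed: t = d/v = 112/22.0 = 5.08 s
Total distance = 95.0 + 59.0 + 86.5 + 112 = 352 m

352 m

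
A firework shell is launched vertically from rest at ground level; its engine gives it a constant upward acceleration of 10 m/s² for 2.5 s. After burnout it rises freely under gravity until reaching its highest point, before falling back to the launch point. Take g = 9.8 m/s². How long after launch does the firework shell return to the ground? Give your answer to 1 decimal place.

8.6 s

Phase 1 (powered ascent): v₀ = 0 m/s, a = 10 m/s².
v = v₀ + at = 0 + (10)(2.5) = 25.0 m/s
Δx = v₀t + ½at² = 0·2.5 + 0.5·10·2.5² = 31.2 m

Phase 2 (coasting upward): v₀ = 25.0 m/s, a = -9.8 m/s².
v = v₀ + at → t = (0 − 25.0) / -9.8 = 2.55 s
v² = v₀² + 2aΔx → Δx = (0² − 25.0²)/(2·-9.8) = 31.9 m

Phase 3 (free fall): v₀ = 0 m/s, a = -9.8 m/s².
Falls 63.1 m from rest: t = √(2·63.1/9.8) = 3.59 s; v = g·t = 35.2 m/s.
Total time = 2.50 + 2.55 + 3.59 = 8.64 s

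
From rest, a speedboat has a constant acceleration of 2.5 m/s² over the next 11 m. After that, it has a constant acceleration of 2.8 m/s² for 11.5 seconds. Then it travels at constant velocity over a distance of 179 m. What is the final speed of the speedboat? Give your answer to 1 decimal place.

Phase 1 (accelerating): v₀ = 0 m/s, a = 2.5 m/s².
v² = v₀² + 2aΔx = 0² + 2·2.5·11 = 55.0 → v = 7.42 m/s
t = (v − v₀)/a = (7.42 − 0)/2.5 = 2.97 s

Phase 2 (accelerating): v₀ = 7.42 m/s, a = 2.8 m/s².
v = v₀ + at = 7.42 + (2.8)(11.5) = 39.6 m/s
Δx = v₀t + ½at² = 7.42·11.5 + 0.5·2.8·11.5² = 270 m

Phase 3 (constant speed): v₀ = 39.6 m/s, a = 0 m/s².
Constant speed: t = d/v = 179/39.6 = 4.52 s
Final speed = 39.6 m/s

39.6 m/s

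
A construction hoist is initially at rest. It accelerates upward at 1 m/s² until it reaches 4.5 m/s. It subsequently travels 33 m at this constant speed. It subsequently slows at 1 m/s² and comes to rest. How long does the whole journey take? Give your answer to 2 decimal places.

16.33 s

Phase 1 (accelerating): v₀ = 0 m/s, a = 1 m/s².
v = v₀ + at → t = (4.5 − 0) / 1 = 4.50 s
v² = v₀² + 2aΔx → Δx = (4.5² − 0²)/(2·1) = 10.1 m

Phase 2 (constant speed): v₀ = 4.50 m/s, a = 0 m/s².
Constant speed: t = d/v = 33/4.50 = 7.33 s

Phase 3 (decelerating): v₀ = 4.50 m/s, a = -1 m/s².
v = v₀ + at → t = (0 − 4.50) / -1 = 4.50 s
v² = v₀² + 2aΔx → Δx = (0² − 4.50²)/(2·-1) = 10.1 m
Total time = 4.50 + 7.33 + 4.50 = 16.3 s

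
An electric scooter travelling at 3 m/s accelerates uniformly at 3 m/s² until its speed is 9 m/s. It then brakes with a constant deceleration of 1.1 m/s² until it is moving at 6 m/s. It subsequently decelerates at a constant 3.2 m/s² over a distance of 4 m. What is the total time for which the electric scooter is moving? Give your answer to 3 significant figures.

5.59 s

Phase 1 (accelerating): v₀ = 3.00 m/s, a = 3 m/s².
v = v₀ + at → t = (9 − 3.00) / 3 = 2.00 s
v² = v₀² + 2aΔx → Δx = (9² − 3.00²)/(2·3) = 12.0 m

Phase 2 (decelerating): v₀ = 9.00 m/s, a = -1.1 m/s².
v = v₀ + at → t = (6 − 9.00) / -1.1 = 2.73 s
v² = v₀² + 2aΔx → Δx = (6² − 9.00²)/(2·-1.1) = 20.5 m

Phase 3 (decelerating): v₀ = 6.00 m/s, a = -3.2 m/s².
v² = v₀² + 2aΔx = 6.00² + 2·-3.2·4 = 10.4 → v = 3.22 m/s
t = (v − v₀)/a = (3.22 − 6.00)/-3.2 = 0.867 s
Total time = 2.00 + 2.73 + 0.867 = 5.59 s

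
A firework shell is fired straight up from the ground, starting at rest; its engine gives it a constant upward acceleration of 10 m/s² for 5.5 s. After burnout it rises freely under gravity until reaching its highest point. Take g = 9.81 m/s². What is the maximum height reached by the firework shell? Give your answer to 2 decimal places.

Phase 1 (powered ascent): v₀ = 0 m/s, a = 10 m/s².
v = v₀ + at = 0 + (10)(5.5) = 55.0 m/s
Δx = v₀t + ½at² = 0·5.5 + 0.5·10·5.5² = 151 m

Phase 2 (coasting upward): v₀ = 55.0 m/s, a = -9.81 m/s².
v = v₀ + at → t = (0 − 55.0) / -9.81 = 5.61 s
v² = v₀² + 2aΔx → Δx = (0² − 55.0²)/(2·-9.81) = 154 m
Maximum height = 151 + 154 = 305 m

305.43 m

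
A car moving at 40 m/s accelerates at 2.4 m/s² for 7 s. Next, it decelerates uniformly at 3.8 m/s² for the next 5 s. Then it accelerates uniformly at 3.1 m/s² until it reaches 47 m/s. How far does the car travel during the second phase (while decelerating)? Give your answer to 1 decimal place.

Phase 1 (accelerating): v₀ = 40.0 m/s, a = 2.4 m/s².
v = v₀ + at = 40.0 + (2.4)(7) = 56.8 m/s
Δx = v₀t + ½at² = 40.0·7 + 0.5·2.4·7² = 339 m

Phase 2 (decelerating): v₀ = 56.8 m/s, a = -3.8 m/s².
v = v₀ + at = 56.8 + (-3.8)(5) = 37.8 m/s
Δx = v₀t + ½at² = 56.8·5 + 0.5·-3.8·5² = 236 m
Distance in phase 2 = 236 m

236.5 m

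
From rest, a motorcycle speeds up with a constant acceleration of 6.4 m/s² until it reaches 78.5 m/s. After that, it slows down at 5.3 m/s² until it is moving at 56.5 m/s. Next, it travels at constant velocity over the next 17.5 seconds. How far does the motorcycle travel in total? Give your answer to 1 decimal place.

Phase 1 (accelerating): v₀ = 0 m/s, a = 6.4 m/s².
v = v₀ + at → t = (78.5 − 0) / 6.4 = 12.3 s
v² = v₀² + 2aΔx → Δx = (78.5² − 0²)/(2·6.4) = 481 m

Phase 2 (decelerating): v₀ = 78.5 m/s, a = -5.3 m/s².
v = v₀ + at → t = (56.5 − 78.5) / -5.3 = 4.15 s
v² = v₀² + 2aΔx → Δx = (56.5² − 78.5²)/(2·-5.3) = 280 m

Phase 3 (constant speed): v₀ = 56.5 m/s, a = 0 m/s².
v = v₀ + at = 56.5 + (0)(17.5) = 56.5 m/s
Δx = v₀t + ½at² = 56.5·17.5 + 0.5·0·17.5² = 989 m
Total distance = 481 + 280 + 989 = 1750 m

1750.4 m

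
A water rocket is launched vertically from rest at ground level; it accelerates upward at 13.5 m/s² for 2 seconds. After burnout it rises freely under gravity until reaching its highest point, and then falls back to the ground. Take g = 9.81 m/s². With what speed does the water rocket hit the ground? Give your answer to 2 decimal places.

Phase 1 (powered ascent): v₀ = 0 m/s, a = 13.5 m/s².
v = v₀ + at = 0 + (13.5)(2) = 27.0 m/s
Δx = v₀t + ½at² = 0·2 + 0.5·13.5·2² = 27.0 m

Phase 2 (coasting upward): v₀ = 27.0 m/s, a = -9.81 m/s².
v = v₀ + at → t = (0 − 27.0) / -9.81 = 2.75 s
v² = v₀² + 2aΔx → Δx = (0² − 27.0²)/(2·-9.81) = 37.2 m

Phase 3 (free fall): v₀ = 0 m/s, a = -9.81 m/s².
Falls 64.2 m from rest: t = √(2·64.2/9.81) = 3.62 s; v = g·t = 35.5 m/s.
Impact speed = 35.5 m/s

35.48 m/s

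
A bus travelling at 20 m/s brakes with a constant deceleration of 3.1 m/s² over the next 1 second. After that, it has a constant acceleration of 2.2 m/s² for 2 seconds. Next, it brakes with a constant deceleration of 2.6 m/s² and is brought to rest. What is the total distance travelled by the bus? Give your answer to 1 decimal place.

Phase 1 (decelerating): v₀ = 20.0 m/s, a = -3.1 m/s².
v = v₀ + at = 20.0 + (-3.1)(1) = 16.9 m/s
Δx = v₀t + ½at² = 20.0·1 + 0.5·-3.1·1² = 18.4 m

Phase 2 (accelerating): v₀ = 16.9 m/s, a = 2.2 m/s².
v = v₀ + at = 16.9 + (2.2)(2) = 21.3 m/s
Δx = v₀t + ½at² = 16.9·2 + 0.5·2.2·2² = 38.2 m

Phase 3 (decelerating): v₀ = 21.3 m/s, a = -2.6 m/s².
v = v₀ + at → t = (0 − 21.3) / -2.6 = 8.19 s
v² = v₀² + 2aΔx → Δx = (0² − 21.3²)/(2·-2.6) = 87.2 m
Total distance = 18.4 + 38.2 + 87.2 = 144 m

143.9 m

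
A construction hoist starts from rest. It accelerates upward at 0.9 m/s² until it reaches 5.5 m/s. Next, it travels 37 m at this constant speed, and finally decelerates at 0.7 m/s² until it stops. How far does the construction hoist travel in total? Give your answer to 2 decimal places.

Phase 1 (accelerating): v₀ = 0 m/s, a = 0.9 m/s².
v = v₀ + at → t = (5.5 − 0) / 0.9 = 6.11 s
v² = v₀² + 2aΔx → Δx = (5.5² − 0²)/(2·0.9) = 16.8 m

Phase 2 (constant speed): v₀ = 5.50 m/s, a = 0 m/s².
Constant speed: t = d/v = 37/5.50 = 6.73 s

Phase 3 (decelerating): v₀ = 5.50 m/s, a = -0.7 m/s².
v = v₀ + at → t = (0 − 5.50) / -0.7 = 7.86 s
v² = v₀² + 2aΔx → Δx = (0² − 5.50²)/(2·-0.7) = 21.6 m
Total distance = 16.8 + 37.0 + 21.6 = 75.4 m

75.41 m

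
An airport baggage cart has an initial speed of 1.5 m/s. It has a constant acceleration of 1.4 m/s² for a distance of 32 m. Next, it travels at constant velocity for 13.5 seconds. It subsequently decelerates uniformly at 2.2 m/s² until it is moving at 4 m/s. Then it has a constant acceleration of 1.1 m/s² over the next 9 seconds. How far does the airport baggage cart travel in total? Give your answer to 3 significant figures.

259 m

Phase 1 (accelerating): v₀ = 1.50 m/s, a = 1.4 m/s².
v² = v₀² + 2aΔx = 1.50² + 2·1.4·32 = 91.8 → v = 9.58 m/s
t = (v − v₀)/a = (9.58 − 1.50)/1.4 = 5.77 s

Phase 2 (constant speed): v₀ = 9.58 m/s, a = 0 m/s².
v = v₀ + at = 9.58 + (0)(13.5) = 9.58 m/s
Δx = v₀t + ½at² = 9.58·13.5 + 0.5·0·13.5² = 129 m

Phase 3 (decelerating): v₀ = 9.58 m/s, a = -2.2 m/s².
v = v₀ + at → t = (4 − 9.58) / -2.2 = 2.54 s
v² = v₀² + 2aΔx → Δx = (4² − 9.58²)/(2·-2.2) = 17.2 m

Phase 4 (accelerating): v₀ = 4.00 m/s, a = 1.1 m/s².
v = v₀ + at = 4.00 + (1.1)(9) = 13.9 m/s
Δx = v₀t + ½at² = 4.00·9 + 0.5·1.1·9² = 80.6 m
Total distance = 32.0 + 129 + 17.2 + 80.6 = 259 m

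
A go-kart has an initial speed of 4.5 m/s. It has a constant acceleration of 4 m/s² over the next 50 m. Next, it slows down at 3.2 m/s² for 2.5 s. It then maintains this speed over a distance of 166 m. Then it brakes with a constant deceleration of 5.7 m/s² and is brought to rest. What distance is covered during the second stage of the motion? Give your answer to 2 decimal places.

Phase 1 (accelerating): v₀ = 4.50 m/s, a = 4 m/s².
v² = v₀² + 2aΔx = 4.50² + 2·4·50 = 420 → v = 20.5 m/s
t = (v − v₀)/a = (20.5 − 4.50)/4 = 4.00 s

Phase 2 (decelerating): v₀ = 20.5 m/s, a = -3.2 m/s².
v = v₀ + at = 20.5 + (-3.2)(2.5) = 12.5 m/s
Δx = v₀t + ½at² = 20.5·2.5 + 0.5·-3.2·2.5² = 41.2 m
Distance in phase 2 = 41.2 m

41.25 m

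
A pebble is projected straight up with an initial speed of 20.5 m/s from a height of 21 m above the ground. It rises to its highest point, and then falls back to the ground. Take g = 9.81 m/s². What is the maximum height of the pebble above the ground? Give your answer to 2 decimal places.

Phase 1 (rising): v₀ = 20.5 m/s, a = -9.81 m/s².
v = v₀ + at → t = (0 − 20.5) / -9.81 = 2.09 s
v² = v₀² + 2aΔx → Δx = (0² − 20.5²)/(2·-9.81) = 21.4 m
Maximum height = 21 + 21.4 = 42.4 m

42.42 m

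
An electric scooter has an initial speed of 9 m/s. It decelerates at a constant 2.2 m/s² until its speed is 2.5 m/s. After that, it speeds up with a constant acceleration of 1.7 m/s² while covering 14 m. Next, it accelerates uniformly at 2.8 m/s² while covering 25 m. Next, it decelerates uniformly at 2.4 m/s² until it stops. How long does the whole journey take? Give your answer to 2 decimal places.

13.95 s

Phase 1 (decelerating): v₀ = 9.00 m/s, a = -2.2 m/s².
v = v₀ + at → t = (2.5 − 9.00) / -2.2 = 2.95 s
v² = v₀² + 2aΔx → Δx = (2.5² − 9.00²)/(2·-2.2) = 17.0 m

Phase 2 (accelerating): v₀ = 2.50 m/s, a = 1.7 m/s².
v² = v₀² + 2aΔx = 2.50² + 2·1.7·14 = 53.9 → v = 7.34 m/s
t = (v − v₀)/a = (7.34 − 2.50)/1.7 = 2.85 s

Phase 3 (accelerating): v₀ = 7.34 m/s, a = 2.8 m/s².
v² = v₀² + 2aΔx = 7.34² + 2·2.8·25 = 194 → v = 13.9 m/s
t = (v − v₀)/a = (13.9 − 7.34)/2.8 = 2.35 s

Phase 4 (decelerating): v₀ = 13.9 m/s, a = -2.4 m/s².
v = v₀ + at → t = (0 − 13.9) / -2.4 = 5.80 s
v² = v₀² + 2aΔx → Δx = (0² − 13.9²)/(2·-2.4) = 40.4 m
Total time = 2.95 + 2.85 + 2.35 + 5.80 = 14.0 s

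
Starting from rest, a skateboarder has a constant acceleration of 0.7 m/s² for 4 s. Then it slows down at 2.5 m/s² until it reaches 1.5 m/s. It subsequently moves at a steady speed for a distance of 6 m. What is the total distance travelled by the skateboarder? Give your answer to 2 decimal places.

12.72 m

Phase 1 (accelerating): v₀ = 0 m/s, a = 0.7 m/s².
v = v₀ + at = 0 + (0.7)(4) = 2.80 m/s
Δx = v₀t + ½at² = 0·4 + 0.5·0.7·4² = 5.60 m

Phase 2 (decelerating): v₀ = 2.80 m/s, a = -2.5 m/s².
v = v₀ + at → t = (1.5 − 2.80) / -2.5 = 0.520 s
v² = v₀² + 2aΔx → Δx = (1.5² − 2.80²)/(2·-2.5) = 1.12 m

Phase 3 (constant speed): v₀ = 1.50 m/s, a = 0 m/s².
Constant speed: t = d/v = 6/1.50 = 4.00 s
Total distance = 5.60 + 1.12 + 6.00 = 12.7 m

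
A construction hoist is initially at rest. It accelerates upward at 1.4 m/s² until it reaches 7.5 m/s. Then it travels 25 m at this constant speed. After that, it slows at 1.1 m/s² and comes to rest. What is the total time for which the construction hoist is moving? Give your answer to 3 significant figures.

15.5 s

Phase 1 (accelerating): v₀ = 0 m/s, a = 1.4 m/s².
v = v₀ + at → t = (7.5 − 0) / 1.4 = 5.36 s
v² = v₀² + 2aΔx → Δx = (7.5² − 0²)/(2·1.4) = 20.1 m

Phase 2 (constant speed): v₀ = 7.50 m/s, a = 0 m/s².
Constant speed: t = d/v = 25/7.50 = 3.33 s

Phase 3 (decelerating): v₀ = 7.50 m/s, a = -1.1 m/s².
v = v₀ + at → t = (0 − 7.50) / -1.1 = 6.82 s
v² = v₀² + 2aΔx → Δx = (0² − 7.50²)/(2·-1.1) = 25.6 m
Total time = 5.36 + 3.33 + 6.82 = 15.5 s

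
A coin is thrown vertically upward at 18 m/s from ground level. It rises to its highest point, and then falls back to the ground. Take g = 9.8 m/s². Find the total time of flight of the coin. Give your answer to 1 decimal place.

3.7 s

Phase 1 (rising): v₀ = 18.0 m/s, a = -9.8 m/s².
v = v₀ + at → t = (0 − 18.0) / -9.8 = 1.84 s
v² = v₀² + 2aΔx → Δx = (0² − 18.0²)/(2·-9.8) = 16.5 m

Phase 2 (falling): v₀ = 0 m/s, a = -9.8 m/s².
Falls 16.5 m from rest: t = √(2·16.5/9.8) = 1.84 s; v = g·t = 18.0 m/s.
Total time = 1.84 + 1.84 = 3.67 s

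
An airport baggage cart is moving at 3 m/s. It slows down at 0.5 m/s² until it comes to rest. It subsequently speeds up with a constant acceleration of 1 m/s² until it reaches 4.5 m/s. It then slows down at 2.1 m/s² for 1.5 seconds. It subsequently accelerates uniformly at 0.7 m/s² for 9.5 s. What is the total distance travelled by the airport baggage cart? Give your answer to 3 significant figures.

Phase 1 (decelerating): v₀ = 3.00 m/s, a = -0.5 m/s².
v = v₀ + at → t = (0 − 3.00) / -0.5 = 6.00 s
v² = v₀² + 2aΔx → Δx = (0² − 3.00²)/(2·-0.5) = 9.00 m

Phase 2 (accelerating): v₀ = 0 m/s, a = 1 m/s².
v = v₀ + at → t = (4.5 − 0) / 1 = 4.50 s
v² = v₀² + 2aΔx → Δx = (4.5² − 0²)/(2·1) = 10.1 m

Phase 3 (decelerating): v₀ = 4.50 m/s, a = -2.1 m/s².
v = v₀ + at = 4.50 + (-2.1)(1.5) = 1.35 m/s
Δx = v₀t + ½at² = 4.50·1.5 + 0.5·-2.1·1.5² = 4.39 m

Phase 4 (accelerating): v₀ = 1.35 m/s, a = 0.7 m/s².
v = v₀ + at = 1.35 + (0.7)(9.5) = 8.00 m/s
Δx = v₀t + ½at² = 1.35·9.5 + 0.5·0.7·9.5² = 44.4 m
Total distance = 9.00 + 10.1 + 4.39 + 44.4 = 67.9 m

67.9 m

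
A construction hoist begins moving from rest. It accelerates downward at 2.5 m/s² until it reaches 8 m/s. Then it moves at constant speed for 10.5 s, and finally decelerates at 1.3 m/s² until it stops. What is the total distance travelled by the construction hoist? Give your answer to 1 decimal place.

Phase 1 (accelerating): v₀ = 0 m/s, a = 2.5 m/s².
v = v₀ + at → t = (8 − 0) / 2.5 = 3.20 s
v² = v₀² + 2aΔx → Δx = (8² − 0²)/(2·2.5) = 12.8 m

Phase 2 (constant speed): v₀ = 8.00 m/s, a = 0 m/s².
v = v₀ + at = 8.00 + (0)(10.5) = 8.00 m/s
Δx = v₀t + ½at² = 8.00·10.5 + 0.5·0·10.5² = 84.0 m

Phase 3 (decelerating): v₀ = 8.00 m/s, a = -1.3 m/s².
v = v₀ + at → t = (0 − 8.00) / -1.3 = 6.15 s
v² = v₀² + 2aΔx → Δx = (0² − 8.00²)/(2·-1.3) = 24.6 m
Total distance = 12.8 + 84.0 + 24.6 = 121 m

121.4 m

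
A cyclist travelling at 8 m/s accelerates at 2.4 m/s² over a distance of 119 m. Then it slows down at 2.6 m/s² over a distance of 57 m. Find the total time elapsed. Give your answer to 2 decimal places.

Phase 1 (accelerating): v₀ = 8.00 m/s, a = 2.4 m/s².
v² = v₀² + 2aΔx = 8.00² + 2·2.4·119 = 635 → v = 25.2 m/s
t = (v − v₀)/a = (25.2 − 8.00)/2.4 = 7.17 s

Phase 2 (decelerating): v₀ = 25.2 m/s, a = -2.6 m/s².
v² = v₀² + 2aΔx = 25.2² + 2·-2.6·57 = 339 → v = 18.4 m/s
t = (v − v₀)/a = (18.4 − 25.2)/-2.6 = 2.61 s
Total time = 7.17 + 2.61 = 9.78 s

9.78 s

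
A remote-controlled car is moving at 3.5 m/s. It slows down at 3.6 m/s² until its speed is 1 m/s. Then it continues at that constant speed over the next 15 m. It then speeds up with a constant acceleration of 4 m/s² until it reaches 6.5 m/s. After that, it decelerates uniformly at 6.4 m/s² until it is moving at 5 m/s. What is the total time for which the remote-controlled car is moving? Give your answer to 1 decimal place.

17.3 s

Phase 1 (decelerating): v₀ = 3.50 m/s, a = -3.6 m/s².
v = v₀ + at → t = (1 − 3.50) / -3.6 = 0.694 s
v² = v₀² + 2aΔx → Δx = (1² − 3.50²)/(2·-3.6) = 1.56 m

Phase 2 (constant speed): v₀ = 1.00 m/s, a = 0 m/s².
Constant speed: t = d/v = 15/1.00 = 15.0 s

Phase 3 (accelerating): v₀ = 1.00 m/s, a = 4 m/s².
v = v₀ + at → t = (6.5 − 1.00) / 4 = 1.38 s
v² = v₀² + 2aΔx → Δx = (6.5² − 1.00²)/(2·4) = 5.16 m

Phase 4 (decelerating): v₀ = 6.50 m/s, a = -6.4 m/s².
v = v₀ + at → t = (5 − 6.50) / -6.4 = 0.234 s
v² = v₀² + 2aΔx → Δx = (5² − 6.50²)/(2·-6.4) = 1.35 m
Total time = 0.694 + 15.0 + 1.38 + 0.234 = 17.3 s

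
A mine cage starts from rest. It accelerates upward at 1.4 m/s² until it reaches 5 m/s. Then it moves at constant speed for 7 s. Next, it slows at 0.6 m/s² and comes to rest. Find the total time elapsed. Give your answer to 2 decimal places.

18.90 s

Phase 1 (accelerating): v₀ = 0 m/s, a = 1.4 m/s².
v = v₀ + at → t = (5 − 0) / 1.4 = 3.57 s
v² = v₀² + 2aΔx → Δx = (5² − 0²)/(2·1.4) = 8.93 m

Phase 2 (constant speed): v₀ = 5.00 m/s, a = 0 m/s².
v = v₀ + at = 5.00 + (0)(7) = 5.00 m/s
Δx = v₀t + ½at² = 5.00·7 + 0.5·0·7² = 35.0 m

Phase 3 (decelerating): v₀ = 5.00 m/s, a = -0.6 m/s².
v = v₀ + at → t = (0 − 5.00) / -0.6 = 8.33 s
v² = v₀² + 2aΔx → Δx = (0² − 5.00²)/(2·-0.6) = 20.8 m
Total time = 3.57 + 7.00 + 8.33 = 18.9 s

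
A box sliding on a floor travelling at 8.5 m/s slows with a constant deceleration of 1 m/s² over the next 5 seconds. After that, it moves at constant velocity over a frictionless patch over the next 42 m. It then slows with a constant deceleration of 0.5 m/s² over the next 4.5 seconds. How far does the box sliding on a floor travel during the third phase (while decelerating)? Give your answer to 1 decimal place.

10.7 m

Phase 1 (decelerating): v₀ = 8.50 m/s, a = -1 m/s².
v = v₀ + at = 8.50 + (-1)(5) = 3.50 m/s
Δx = v₀t + ½at² = 8.50·5 + 0.5·-1·5² = 30.0 m

Phase 2 (constant speed): v₀ = 3.50 m/s, a = 0 m/s².
Constant speed: t = d/v = 42/3.50 = 12.0 s

Phase 3 (decelerating): v₀ = 3.50 m/s, a = -0.5 m/s².
v = v₀ + at = 3.50 + (-0.5)(4.5) = 1.25 m/s
Δx = v₀t + ½at² = 3.50·4.5 + 0.5·-0.5·4.5² = 10.7 m
Distance in phase 3 = 10.7 m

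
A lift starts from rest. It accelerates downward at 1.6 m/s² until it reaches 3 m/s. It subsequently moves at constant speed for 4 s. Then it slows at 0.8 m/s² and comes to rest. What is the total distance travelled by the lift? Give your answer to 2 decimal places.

20.44 m

Phase 1 (accelerating): v₀ = 0 m/s, a = 1.6 m/s².
v = v₀ + at → t = (3 − 0) / 1.6 = 1.88 s
v² = v₀² + 2aΔx → Δx = (3² − 0²)/(2·1.6) = 2.81 m

Phase 2 (constant speed): v₀ = 3.00 m/s, a = 0 m/s².
v = v₀ + at = 3.00 + (0)(4) = 3.00 m/s
Δx = v₀t + ½at² = 3.00·4 + 0.5·0·4² = 12.0 m

Phase 3 (decelerating): v₀ = 3.00 m/s, a = -0.8 m/s².
v = v₀ + at → t = (0 − 3.00) / -0.8 = 3.75 s
v² = v₀² + 2aΔx → Δx = (0² − 3.00²)/(2·-0.8) = 5.62 m
Total distance = 2.81 + 12.0 + 5.62 = 20.4 m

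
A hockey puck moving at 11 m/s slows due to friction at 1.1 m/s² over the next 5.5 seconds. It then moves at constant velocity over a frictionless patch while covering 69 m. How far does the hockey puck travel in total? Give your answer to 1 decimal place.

112.9 m

Phase 1 (decelerating): v₀ = 11.0 m/s, a = -1.1 m/s².
v = v₀ + at = 11.0 + (-1.1)(5.5) = 4.95 m/s
Δx = v₀t + ½at² = 11.0·5.5 + 0.5·-1.1·5.5² = 43.9 m

Phase 2 (constant speed): v₀ = 4.95 m/s, a = 0 m/s².
Constant speed: t = d/v = 69/4.95 = 13.9 s
Total distance = 43.9 + 69.0 = 113 m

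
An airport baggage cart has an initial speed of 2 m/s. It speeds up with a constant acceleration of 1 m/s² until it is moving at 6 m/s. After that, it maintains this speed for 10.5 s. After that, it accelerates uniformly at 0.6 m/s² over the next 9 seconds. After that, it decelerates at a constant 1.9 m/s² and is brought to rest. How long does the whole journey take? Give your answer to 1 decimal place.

29.5 s

Phase 1 (accelerating): v₀ = 2.00 m/s, a = 1 m/s².
v = v₀ + at → t = (6 − 2.00) / 1 = 4.00 s
v² = v₀² + 2aΔx → Δx = (6² − 2.00²)/(2·1) = 16.0 m

Phase 2 (constant speed): v₀ = 6.00 m/s, a = 0 m/s².
v = v₀ + at = 6.00 + (0)(10.5) = 6.00 m/s
Δx = v₀t + ½at² = 6.00·10.5 + 0.5·0·10.5² = 63.0 m

Phase 3 (accelerating): v₀ = 6.00 m/s, a = 0.6 m/s².
v = v₀ + at = 6.00 + (0.6)(9) = 11.4 m/s
Δx = v₀t + ½at² = 6.00·9 + 0.5·0.6·9² = 78.3 m

Phase 4 (decelerating): v₀ = 11.4 m/s, a = -1.9 m/s².
v = v₀ + at → t = (0 − 11.4) / -1.9 = 6.00 s
v² = v₀² + 2aΔx → Δx = (0² − 11.4²)/(2·-1.9) = 34.2 m
Total time = 4.00 + 10.5 + 9.00 + 6.00 = 29.5 s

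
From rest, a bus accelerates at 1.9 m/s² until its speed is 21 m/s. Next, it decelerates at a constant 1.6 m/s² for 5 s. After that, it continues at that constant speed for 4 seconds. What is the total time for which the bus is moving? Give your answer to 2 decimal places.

Phase 1 (accelerating): v₀ = 0 m/s, a = 1.9 m/s².
v = v₀ + at → t = (21 − 0) / 1.9 = 11.1 s
v² = v₀² + 2aΔx → Δx = (21² − 0²)/(2·1.9) = 116 m

Phase 2 (decelerating): v₀ = 21.0 m/s, a = -1.6 m/s².
v = v₀ + at = 21.0 + (-1.6)(5) = 13.0 m/s
Δx = v₀t + ½at² = 21.0·5 + 0.5·-1.6·5² = 85.0 m

Phase 3 (constant speed): v₀ = 13.0 m/s, a = 0 m/s².
v = v₀ + at = 13.0 + (0)(4) = 13.0 m/s
Δx = v₀t + ½at² = 13.0·4 + 0.5·0·4² = 52.0 m
Total time = 11.1 + 5.00 + 4.00 = 20.1 s

20.05 s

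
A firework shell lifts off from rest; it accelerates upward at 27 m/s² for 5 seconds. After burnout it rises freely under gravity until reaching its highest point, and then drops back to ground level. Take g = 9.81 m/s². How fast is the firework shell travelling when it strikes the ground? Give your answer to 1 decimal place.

157.6 m/s

Phase 1 (powered ascent): v₀ = 0 m/s, a = 27 m/s².
v = v₀ + at = 0 + (27)(5) = 135 m/s
Δx = v₀t + ½at² = 0·5 + 0.5·27·5² = 338 m

Phase 2 (coasting upward): v₀ = 135 m/s, a = -9.81 m/s².
v = v₀ + at → t = (0 − 135) / -9.81 = 13.8 s
v² = v₀² + 2aΔx → Δx = (0² − 135²)/(2·-9.81) = 929 m

Phase 3 (free fall): v₀ = 0 m/s, a = -9.81 m/s².
Falls 1270 m from rest: t = √(2·1270/9.81) = 16.1 s; v = g·t = 158 m/s.
Impact speed = 158 m/s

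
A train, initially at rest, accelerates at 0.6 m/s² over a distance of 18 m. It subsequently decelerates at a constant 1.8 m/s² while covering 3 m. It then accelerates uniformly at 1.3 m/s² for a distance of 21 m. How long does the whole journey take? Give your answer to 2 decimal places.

Phase 1 (accelerating): v₀ = 0 m/s, a = 0.6 m/s².
v² = v₀² + 2aΔx = 0² + 2·0.6·18 = 21.6 → v = 4.65 m/s
t = (v − v₀)/a = (4.65 − 0)/0.6 = 7.75 s

Phase 2 (decelerating): v₀ = 4.65 m/s, a = -1.8 m/s².
v² = v₀² + 2aΔx = 4.65² + 2·-1.8·3 = 10.8 → v = 3.29 m/s
t = (v − v₀)/a = (3.29 − 4.65)/-1.8 = 0.756 s

Phase 3 (accelerating): v₀ = 3.29 m/s, a = 1.3 m/s².
v² = v₀² + 2aΔx = 3.29² + 2·1.3·21 = 65.4 → v = 8.09 m/s
t = (v − v₀)/a = (8.09 − 3.29)/1.3 = 3.69 s
Total time = 7.75 + 0.756 + 3.69 = 12.2 s

12.20 s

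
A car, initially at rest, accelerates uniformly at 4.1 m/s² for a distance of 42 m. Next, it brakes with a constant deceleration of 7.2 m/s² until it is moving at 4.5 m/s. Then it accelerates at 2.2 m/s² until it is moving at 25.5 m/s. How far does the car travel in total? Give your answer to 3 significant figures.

Phase 1 (accelerating): v₀ = 0 m/s, a = 4.1 m/s².
v² = v₀² + 2aΔx = 0² + 2·4.1·42 = 344 → v = 18.6 m/s
t = (v − v₀)/a = (18.6 − 0)/4.1 = 4.53 s

Phase 2 (decelerating): v₀ = 18.6 m/s, a = -7.2 m/s².
v = v₀ + at → t = (4.5 − 18.6) / -7.2 = 1.95 s
v² = v₀² + 2aΔx → Δx = (4.5² − 18.6²)/(2·-7.2) = 22.5 m

Phase 3 (accelerating): v₀ = 4.50 m/s, a = 2.2 m/s².
v = v₀ + at → t = (25.5 − 4.50) / 2.2 = 9.55 s
v² = v₀² + 2aΔx → Δx = (25.5² − 4.50²)/(2·2.2) = 143 m
Total distance = 42.0 + 22.5 + 143 = 208 m

208 m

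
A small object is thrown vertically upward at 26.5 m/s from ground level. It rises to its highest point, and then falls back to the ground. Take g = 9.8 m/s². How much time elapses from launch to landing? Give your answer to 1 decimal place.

Phase 1 (rising): v₀ = 26.5 m/s, a = -9.8 m/s².
v = v₀ + at → t = (0 − 26.5) / -9.8 = 2.70 s
v² = v₀² + 2aΔx → Δx = (0² − 26.5²)/(2·-9.8) = 35.8 m

Phase 2 (falling): v₀ = 0 m/s, a = -9.8 m/s².
Falls 35.8 m from rest: t = √(2·35.8/9.8) = 2.70 s; v = g·t = 26.5 m/s.
Total time = 2.70 + 2.70 = 5.41 s

5.4 s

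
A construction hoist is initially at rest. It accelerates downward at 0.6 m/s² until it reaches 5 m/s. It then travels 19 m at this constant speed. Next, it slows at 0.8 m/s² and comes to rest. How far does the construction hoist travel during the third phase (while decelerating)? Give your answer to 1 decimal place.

Phase 1 (accelerating): v₀ = 0 m/s, a = 0.6 m/s².
v = v₀ + at → t = (5 − 0) / 0.6 = 8.33 s
v² = v₀² + 2aΔx → Δx = (5² − 0²)/(2·0.6) = 20.8 m

Phase 2 (constant speed): v₀ = 5.00 m/s, a = 0 m/s².
Constant speed: t = d/v = 19/5.00 = 3.80 s

Phase 3 (decelerating): v₀ = 5.00 m/s, a = -0.8 m/s².
v = v₀ + at → t = (0 − 5.00) / -0.8 = 6.25 s
v² = v₀² + 2aΔx → Δx = (0² − 5.00²)/(2·-0.8) = 15.6 m
Distance in phase 3 = 15.6 m

15.6 m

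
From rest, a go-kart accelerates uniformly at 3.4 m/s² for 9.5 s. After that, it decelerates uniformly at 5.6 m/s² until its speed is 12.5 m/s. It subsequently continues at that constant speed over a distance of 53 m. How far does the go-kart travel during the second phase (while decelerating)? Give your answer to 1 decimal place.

79.2 m

Phase 1 (accelerating): v₀ = 0 m/s, a = 3.4 m/s².
v = v₀ + at = 0 + (3.4)(9.5) = 32.3 m/s
Δx = v₀t + ½at² = 0·9.5 + 0.5·3.4·9.5² = 153 m

Phase 2 (decelerating): v₀ = 32.3 m/s, a = -5.6 m/s².
v = v₀ + at → t = (12.5 − 32.3) / -5.6 = 3.54 s
v² = v₀² + 2aΔx → Δx = (12.5² − 32.3²)/(2·-5.6) = 79.2 m
Distance in phase 2 = 79.2 m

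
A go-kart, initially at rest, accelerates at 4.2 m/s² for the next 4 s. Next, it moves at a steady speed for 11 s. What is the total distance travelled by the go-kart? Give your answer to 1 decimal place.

Phase 1 (accelerating): v₀ = 0 m/s, a = 4.2 m/s².
v = v₀ + at = 0 + (4.2)(4) = 16.8 m/s
Δx = v₀t + ½at² = 0·4 + 0.5·4.2·4² = 33.6 m

Phase 2 (constant speed): v₀ = 16.8 m/s, a = 0 m/s².
v = v₀ + at = 16.8 + (0)(11) = 16.8 m/s
Δx = v₀t + ½at² = 16.8·11 + 0.5·0·11² = 185 m
Total distance = 33.6 + 185 = 218 m

218.4 m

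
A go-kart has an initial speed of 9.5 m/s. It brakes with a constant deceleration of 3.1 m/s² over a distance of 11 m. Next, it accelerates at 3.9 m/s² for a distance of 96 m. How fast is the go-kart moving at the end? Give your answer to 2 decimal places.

Phase 1 (decelerating): v₀ = 9.50 m/s, a = -3.1 m/s².
v² = v₀² + 2aΔx = 9.50² + 2·-3.1·11 = 22.0 → v = 4.70 m/s
t = (v − v₀)/a = (4.70 − 9.50)/-3.1 = 1.55 s

Phase 2 (accelerating): v₀ = 4.70 m/s, a = 3.9 m/s².
v² = v₀² + 2aΔx = 4.70² + 2·3.9·96 = 771 → v = 27.8 m/s
t = (v − v₀)/a = (27.8 − 4.70)/3.9 = 5.91 s
Final speed = 27.8 m/s

27.76 m/s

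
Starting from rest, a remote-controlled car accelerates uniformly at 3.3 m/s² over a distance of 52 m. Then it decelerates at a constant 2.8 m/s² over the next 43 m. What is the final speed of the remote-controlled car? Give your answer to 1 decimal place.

Phase 1 (accelerating): v₀ = 0 m/s, a = 3.3 m/s².
v² = v₀² + 2aΔx = 0² + 2·3.3·52 = 343 → v = 18.5 m/s
t = (v − v₀)/a = (18.5 − 0)/3.3 = 5.61 s

Phase 2 (decelerating): v₀ = 18.5 m/s, a = -2.8 m/s².
v² = v₀² + 2aΔx = 18.5² + 2·-2.8·43 = 102 → v = 10.1 m/s
t = (v − v₀)/a = (10.1 − 18.5)/-2.8 = 3.00 s
Final speed = 10.1 m/s

10.1 m/s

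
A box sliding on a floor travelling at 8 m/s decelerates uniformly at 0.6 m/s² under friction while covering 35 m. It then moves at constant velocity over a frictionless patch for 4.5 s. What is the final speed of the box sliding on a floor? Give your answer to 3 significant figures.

Phase 1 (decelerating): v₀ = 8.00 m/s, a = -0.6 m/s².
v² = v₀² + 2aΔx = 8.00² + 2·-0.6·35 = 22.0 → v = 4.69 m/s
t = (v − v₀)/a = (4.69 − 8.00)/-0.6 = 5.52 s

Phase 2 (constant speed): v₀ = 4.69 m/s, a = 0 m/s².
v = v₀ + at = 4.69 + (0)(4.5) = 4.69 m/s
Δx = v₀t + ½at² = 4.69·4.5 + 0.5·0·4.5² = 21.1 m
Final speed = 4.69 m/s

4.69 m/s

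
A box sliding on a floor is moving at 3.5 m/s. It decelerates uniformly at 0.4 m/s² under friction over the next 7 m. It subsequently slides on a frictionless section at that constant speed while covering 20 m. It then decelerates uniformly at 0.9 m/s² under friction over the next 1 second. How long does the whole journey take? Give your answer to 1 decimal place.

Phase 1 (decelerating): v₀ = 3.50 m/s, a = -0.4 m/s².
v² = v₀² + 2aΔx = 3.50² + 2·-0.4·7 = 6.65 → v = 2.58 m/s
t = (v − v₀)/a = (2.58 − 3.50)/-0.4 = 2.30 s

Phase 2 (constant speed): v₀ = 2.58 m/s, a = 0 m/s².
Constant speed: t = d/v = 20/2.58 = 7.76 s

Phase 3 (decelerating): v₀ = 2.58 m/s, a = -0.9 m/s².
v = v₀ + at = 2.58 + (-0.9)(1) = 1.68 m/s
Δx = v₀t + ½at² = 2.58·1 + 0.5·-0.9·1² = 2.13 m
Total time = 2.30 + 7.76 + 1.00 = 11.1 s

11.1 s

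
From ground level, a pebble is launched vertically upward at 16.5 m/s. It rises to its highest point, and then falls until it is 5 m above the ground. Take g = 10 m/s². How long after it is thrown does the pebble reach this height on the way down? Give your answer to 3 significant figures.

2.96 s

Phase 1 (rising): v₀ = 16.5 m/s, a = -10 m/s².
v = v₀ + at → t = (0 − 16.5) / -10 = 1.65 s
v² = v₀² + 2aΔx → Δx = (0² − 16.5²)/(2·-10) = 13.6 m

Phase 2 (falling): v₀ = 0 m/s, a = -10 m/s².
Falls 8.61 m from rest: t = √(2·8.61/10) = 1.31 s; v = g·t = 13.1 m/s.
Total time = 1.65 + 1.31 = 2.96 s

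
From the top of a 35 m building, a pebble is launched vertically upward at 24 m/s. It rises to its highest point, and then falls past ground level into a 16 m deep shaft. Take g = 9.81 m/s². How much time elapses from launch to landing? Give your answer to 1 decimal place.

Phase 1 (rising): v₀ = 24.0 m/s, a = -9.81 m/s².
v = v₀ + at → t = (0 − 24.0) / -9.81 = 2.45 s
v² = v₀² + 2aΔx → Δx = (0² − 24.0²)/(2·-9.81) = 29.4 m

Phase 2 (falling): v₀ = 0 m/s, a = -9.81 m/s².
Falls 80.4 m from rest: t = √(2·80.4/9.81) = 4.05 s; v = g·t = 39.7 m/s.
Total time = 2.45 + 4.05 = 6.49 s

6.5 s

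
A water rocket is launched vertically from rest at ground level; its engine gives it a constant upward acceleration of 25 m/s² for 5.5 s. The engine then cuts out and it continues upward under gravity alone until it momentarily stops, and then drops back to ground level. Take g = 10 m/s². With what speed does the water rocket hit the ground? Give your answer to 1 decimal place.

Phase 1 (powered ascent): v₀ = 0 m/s, a = 25 m/s².
v = v₀ + at = 0 + (25)(5.5) = 138 m/s
Δx = v₀t + ½at² = 0·5.5 + 0.5·25·5.5² = 378 m

Phase 2 (coasting upward): v₀ = 138 m/s, a = -10 m/s².
v = v₀ + at → t = (0 − 138) / -10 = 13.8 s
v² = v₀² + 2aΔx → Δx = (0² − 138²)/(2·-10) = 945 m

Phase 3 (free fall): v₀ = 0 m/s, a = -10 m/s².
Falls 1320 m from rest: t = √(2·1320/10) = 16.3 s; v = g·t = 163 m/s.
Impact speed = 163 m/s

162.7 m/s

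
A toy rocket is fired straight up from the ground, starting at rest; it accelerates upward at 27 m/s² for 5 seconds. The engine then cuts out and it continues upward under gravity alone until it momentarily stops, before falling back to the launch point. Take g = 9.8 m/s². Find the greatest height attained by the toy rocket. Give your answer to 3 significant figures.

Phase 1 (powered ascent): v₀ = 0 m/s, a = 27 m/s².
v = v₀ + at = 0 + (27)(5) = 135 m/s
Δx = v₀t + ½at² = 0·5 + 0.5·27·5² = 338 m

Phase 2 (coasting upward): v₀ = 135 m/s, a = -9.8 m/s².
v = v₀ + at → t = (0 − 135) / -9.8 = 13.8 s
v² = v₀² + 2aΔx → Δx = (0² − 135²)/(2·-9.8) = 930 m
Maximum height = 338 + 930 = 1270 m

1270 m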